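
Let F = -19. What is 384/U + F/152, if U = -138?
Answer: -535/184 ≈ -2.9076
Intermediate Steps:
384/U + F/152 = 384/(-138) - 19/152 = 384*(-1/138) - 19*1/152 = -64/23 - ⅛ = -535/184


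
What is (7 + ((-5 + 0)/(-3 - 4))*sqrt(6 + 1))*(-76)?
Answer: -532 - 380*sqrt(7)/7 ≈ -675.63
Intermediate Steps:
(7 + ((-5 + 0)/(-3 - 4))*sqrt(6 + 1))*(-76) = (7 + (-5/(-7))*sqrt(7))*(-76) = (7 + (-5*(-1/7))*sqrt(7))*(-76) = (7 + 5*sqrt(7)/7)*(-76) = -532 - 380*sqrt(7)/7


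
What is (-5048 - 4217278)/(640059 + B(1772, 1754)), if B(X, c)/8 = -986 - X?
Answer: -4222326/617995 ≈ -6.8323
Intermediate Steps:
B(X, c) = -7888 - 8*X (B(X, c) = 8*(-986 - X) = -7888 - 8*X)
(-5048 - 4217278)/(640059 + B(1772, 1754)) = (-5048 - 4217278)/(640059 + (-7888 - 8*1772)) = -4222326/(640059 + (-7888 - 14176)) = -4222326/(640059 - 22064) = -4222326/617995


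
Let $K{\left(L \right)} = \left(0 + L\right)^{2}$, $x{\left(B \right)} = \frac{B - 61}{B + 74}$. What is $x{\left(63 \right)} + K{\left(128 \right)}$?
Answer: $\frac{2244610}{137} \approx 16384.0$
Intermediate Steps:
$x{\left(B \right)} = \frac{-61 + B}{74 + B}$
$K{\left(L \right)} = L^{2}$
$x{\left(63 \right)} + K{\left(128 \right)} = \frac{-61 + 63}{74 + 63} + 128^{2} = \frac{1}{137} \cdot 2 + 16384 = \frac{2}{137} + 16384 = \frac{2244610}{137}$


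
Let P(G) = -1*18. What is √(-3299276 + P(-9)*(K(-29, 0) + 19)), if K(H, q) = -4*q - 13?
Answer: 2*I*√824846 ≈ 1816.4*I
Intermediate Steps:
P(G) = -18
K(H, q) = -13 - 4*q
√(-3299276 + P(-9)*(K(-29, 0) + 19)) = √(-3299276 - 18*((-13 - 4*0) + 19)) = √(-3299276 - 18*((-13 + 0) + 19)) = √(-3299276 - 18*(-13 + 19)) = √(-3299276 - 18*6) = √(-3299276 - 108) = √(-3299384) = 2*I*√824846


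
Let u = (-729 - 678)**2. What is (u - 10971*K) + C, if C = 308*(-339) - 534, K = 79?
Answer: 1007994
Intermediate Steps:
u = 1979649 (u = (-1407)**2 = 1979649)
C = -104946 (C = -104412 - 534 = -104946)
(u - 10971*K) + C = (1979649 - 10971*79) - 104946 = (1979649 - 866709) - 104946 = 1112940 - 104946 = 1007994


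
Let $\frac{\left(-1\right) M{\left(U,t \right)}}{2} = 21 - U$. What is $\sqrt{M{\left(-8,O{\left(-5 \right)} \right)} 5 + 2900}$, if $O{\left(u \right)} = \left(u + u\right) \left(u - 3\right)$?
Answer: $3 \sqrt{290} \approx 51.088$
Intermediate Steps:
$O{\left(u \right)} = 2 u \left(-3 + u\right)$
$M{\left(U,t \right)} = -42 + 2 U$ ($M{\left(U,t \right)} = - 2 \left(21 - U\right) = -42 + 2 U$)
$\sqrt{M{\left(-8,O{\left(-5 \right)} \right)} 5 + 2900} = \sqrt{\left(-42 + 2 \left(-8\right)\right) 5 + 2900} = \sqrt{\left(-42 - 16\right) 5 + 2900} = \sqrt{\left(-58\right) 5 + 2900} = \sqrt{-290 + 2900} = \sqrt{2610} = 3 \sqrt{290}$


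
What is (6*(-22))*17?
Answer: -2244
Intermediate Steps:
(6*(-22))*17 = -132*17 = -2244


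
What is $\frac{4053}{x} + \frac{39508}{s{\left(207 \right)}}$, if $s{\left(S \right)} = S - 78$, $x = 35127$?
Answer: $\frac{154257817}{503487} \approx 306.38$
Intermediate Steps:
$s{\left(S \right)} = -78 + S$
$\frac{4053}{x} + \frac{39508}{s{\left(207 \right)}} = \frac{4053}{35127} + \frac{39508}{-78 + 207} = 4053 \cdot \frac{1}{35127} + \frac{39508}{129} = \frac{1351}{11709} + 39508 \cdot \frac{1}{129} = \frac{1351}{11709} + \frac{39508}{129} = \frac{154257817}{503487}$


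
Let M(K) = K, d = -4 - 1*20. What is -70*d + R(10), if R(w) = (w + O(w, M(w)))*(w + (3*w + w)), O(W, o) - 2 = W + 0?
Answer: 2780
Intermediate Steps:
d = -24 (d = -4 - 20 = -24)
O(W, o) = 2 + W (O(W, o) = 2 + (W + 0) = 2 + W)
R(w) = 5*w*(2 + 2*w) (R(w) = (w + (2 + w))*(w + (3*w + w)) = (2 + 2*w)*(w + 4*w) = (2 + 2*w)*(5*w) = 5*w*(2 + 2*w))
-70*d + R(10) = -70*(-24) + 10*10*(1 + 10) = 1680 + 10*10*11 = 1680 + 1100 = 2780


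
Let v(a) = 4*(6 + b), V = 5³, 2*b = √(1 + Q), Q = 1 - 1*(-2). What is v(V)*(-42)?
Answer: -1176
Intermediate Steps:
Q = 3 (Q = 1 + 2 = 3)
b = 1 (b = √(1 + 3)/2 = √4/2 = (½)*2 = 1)
V = 125
v(a) = 28 (v(a) = 4*(6 + 1) = 4*7 = 28)
v(V)*(-42) = 28*(-42) = -1176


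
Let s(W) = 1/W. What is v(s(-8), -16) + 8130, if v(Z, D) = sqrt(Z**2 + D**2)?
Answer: 8130 + sqrt(16385)/8 ≈ 8146.0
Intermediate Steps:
v(Z, D) = sqrt(D**2 + Z**2)
v(s(-8), -16) + 8130 = sqrt((-16)**2 + (1/(-8))**2) + 8130 = sqrt(256 + (-1/8)**2) + 8130 = sqrt(256 + 1/64) + 8130 = sqrt(16385/64) + 8130 = sqrt(16385)/8 + 8130 = 8130 + sqrt(16385)/8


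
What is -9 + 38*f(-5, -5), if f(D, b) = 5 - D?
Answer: 371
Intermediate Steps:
-9 + 38*f(-5, -5) = -9 + 38*(5 - 1*(-5)) = -9 + 38*(5 + 5) = -9 + 38*10 = -9 + 380 = 371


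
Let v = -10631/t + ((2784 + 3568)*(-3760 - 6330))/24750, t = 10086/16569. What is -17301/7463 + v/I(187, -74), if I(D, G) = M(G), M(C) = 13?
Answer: -1247202000400183/807290248050 ≈ -1544.9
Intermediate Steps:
I(D, G) = 13
t = 3362/5523 (t = 10086*(1/16569) = 3362/5523 ≈ 0.60873)
v = -166867279991/8320950 (v = -10631/3362/5523 + ((2784 + 3568)*(-3760 - 6330))/24750 = -10631*5523/3362 + (6352*(-10090))*(1/24750) = -58715013/3362 - 64091680*1/24750 = -58715013/3362 - 6409168/2475 = -166867279991/8320950 ≈ -20054.)
-17301/7463 + v/I(187, -74) = -17301/7463 - 166867279991/8320950/13 = -17301*1/7463 - 166867279991/8320950*1/13 = -17301/7463 - 166867279991/108172350 = -1247202000400183/807290248050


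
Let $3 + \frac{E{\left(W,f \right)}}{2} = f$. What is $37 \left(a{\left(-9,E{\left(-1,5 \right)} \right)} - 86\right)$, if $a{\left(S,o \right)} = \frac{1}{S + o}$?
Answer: $- \frac{15947}{5} \approx -3189.4$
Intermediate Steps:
$E{\left(W,f \right)} = -6 + 2 f$
$37 \left(a{\left(-9,E{\left(-1,5 \right)} \right)} - 86\right) = 37 \left(\frac{1}{-9 + \left(-6 + 2 \cdot 5\right)} - 86\right) = 37 \left(\frac{1}{-9 + \left(-6 + 10\right)} - 86\right) = 37 \left(\frac{1}{-9 + 4} - 86\right) = 37 \left(\frac{1}{-5} - 86\right) = 37 \left(- \frac{1}{5} - 86\right) = 37 \left(- \frac{431}{5}\right) = - \frac{15947}{5}$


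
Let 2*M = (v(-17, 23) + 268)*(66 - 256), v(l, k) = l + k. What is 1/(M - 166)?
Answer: -1/26196 ≈ -3.8174e-5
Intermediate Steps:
v(l, k) = k + l
M = -26030 (M = (((23 - 17) + 268)*(66 - 256))/2 = ((6 + 268)*(-190))/2 = (274*(-190))/2 = (½)*(-52060) = -26030)
1/(M - 166) = 1/(-26030 - 166) = 1/(-26196) = -1/26196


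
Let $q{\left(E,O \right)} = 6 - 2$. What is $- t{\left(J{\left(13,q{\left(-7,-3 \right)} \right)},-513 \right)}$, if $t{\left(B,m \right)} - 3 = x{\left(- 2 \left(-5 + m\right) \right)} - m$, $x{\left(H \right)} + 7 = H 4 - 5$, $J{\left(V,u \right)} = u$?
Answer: $-4648$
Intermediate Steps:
$q{\left(E,O \right)} = 4$
$x{\left(H \right)} = -12 + 4 H$ ($x{\left(H \right)} = -7 + \left(H 4 - 5\right) = -7 + \left(4 H - 5\right) = -7 + \left(-5 + 4 H\right) = -12 + 4 H$)
$t{\left(B,m \right)} = 31 - 9 m$ ($t{\left(B,m \right)} = 3 - \left(12 + m - - 8 \left(-5 + m\right)\right) = 3 - \left(12 + m - 4 \left(10 - 2 m\right)\right) = 3 - \left(-28 + 9 m\right) = 31 - 9 m$)
$- t{\left(J{\left(13,q{\left(-7,-3 \right)} \right)},-513 \right)} = - (31 - -4617) = - (31 + 4617) = \left(-1\right) 4648 = -4648$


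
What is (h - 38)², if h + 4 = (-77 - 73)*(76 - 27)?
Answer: 54641664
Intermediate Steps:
h = -7354 (h = -4 + (-77 - 73)*(76 - 27) = -4 - 150*49 = -4 - 7350 = -7354)
(h - 38)² = (-7354 - 38)² = (-7392)² = 54641664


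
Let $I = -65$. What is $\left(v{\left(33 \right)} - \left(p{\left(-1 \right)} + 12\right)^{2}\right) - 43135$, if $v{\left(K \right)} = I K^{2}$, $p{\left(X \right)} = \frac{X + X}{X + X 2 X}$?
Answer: $-114020$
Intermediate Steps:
$p{\left(X \right)} = \frac{2 X}{X + 2 X^{2}}$ ($p{\left(X \right)} = \frac{2 X}{X + 2 X X} = \frac{2 X}{X + 2 X^{2}}$)
$v{\left(K \right)} = - 65 K^{2}$
$\left(v{\left(33 \right)} - \left(p{\left(-1 \right)} + 12\right)^{2}\right) - 43135 = \left(- 65 \cdot 33^{2} - \left(\frac{2}{1 + 2 \left(-1\right)} + 12\right)^{2}\right) - 43135 = \left(\left(-65\right) 1089 - \left(\frac{2}{1 - 2} + 12\right)^{2}\right) - 43135 = \left(-70785 - \left(\frac{2}{-1} + 12\right)^{2}\right) - 43135 = \left(-70785 - \left(2 \left(-1\right) + 12\right)^{2}\right) - 43135 = \left(-70785 - \left(-2 + 12\right)^{2}\right) - 43135 = \left(-70785 - 10^{2}\right) - 43135 = \left(-70785 - 100\right) - 43135 = -70885 - 43135 = -114020$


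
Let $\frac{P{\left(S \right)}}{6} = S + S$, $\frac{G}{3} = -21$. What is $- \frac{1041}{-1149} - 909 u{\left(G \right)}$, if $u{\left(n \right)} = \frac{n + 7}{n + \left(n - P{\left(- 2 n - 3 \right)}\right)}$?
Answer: $- \frac{1052241}{34087} \approx -30.869$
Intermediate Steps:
$G = -63$ ($G = 3 \left(-21\right) = -63$)
$P{\left(S \right)} = 12 S$ ($P{\left(S \right)} = 6 \left(S + S\right) = 6 \cdot 2 S = 12 S$)
$u{\left(n \right)} = \frac{7 + n}{36 + 26 n}$ ($u{\left(n \right)} = \frac{n + 7}{n + \left(n - 12 \left(- 2 n - 3\right)\right)} = \frac{7 + n}{n + \left(n - 12 \left(-3 - 2 n\right)\right)} = \frac{7 + n}{n + \left(n - \left(-36 - 24 n\right)\right)} = \frac{7 + n}{n + \left(n + \left(36 + 24 n\right)\right)} = \frac{7 + n}{n + \left(36 + 25 n\right)} = \frac{7 + n}{36 + 26 n}$)
$- \frac{1041}{-1149} - 909 u{\left(G \right)} = - \frac{1041}{-1149} - 909 \frac{7 - 63}{2 \left(18 + 13 \left(-63\right)\right)} = \left(-1041\right) \left(- \frac{1}{1149}\right) - 909 \cdot \frac{1}{2} \frac{1}{18 - 819} \left(-56\right) = \frac{347}{383} - 909 \cdot \frac{1}{2} \frac{1}{-801} \left(-56\right) = \frac{347}{383} - 909 \cdot \frac{1}{2} \left(- \frac{1}{801}\right) \left(-56\right) = \frac{347}{383} - \frac{2828}{89} = - \frac{1052241}{34087}$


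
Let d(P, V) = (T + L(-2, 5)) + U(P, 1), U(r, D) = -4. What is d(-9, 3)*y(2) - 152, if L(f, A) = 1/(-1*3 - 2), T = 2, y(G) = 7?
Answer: -837/5 ≈ -167.40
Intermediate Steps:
L(f, A) = -1/5 (L(f, A) = 1/(-3 - 2) = 1/(-5) = -1/5)
d(P, V) = -11/5 (d(P, V) = (2 - 1/5) - 4 = 9/5 - 4 = -11/5)
d(-9, 3)*y(2) - 152 = -11/5*7 - 152 = -77/5 - 152 = -837/5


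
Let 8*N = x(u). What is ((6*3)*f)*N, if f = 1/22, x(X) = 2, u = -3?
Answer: 9/44 ≈ 0.20455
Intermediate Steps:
N = 1/4 (N = (1/8)*2 = 1/4 ≈ 0.25000)
f = 1/22 ≈ 0.045455
((6*3)*f)*N = ((6*3)*(1/22))*(1/4) = (18*(1/22))*(1/4) = (9/11)*(1/4) = 9/44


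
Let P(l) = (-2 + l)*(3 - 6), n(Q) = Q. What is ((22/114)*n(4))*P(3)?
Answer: -44/19 ≈ -2.3158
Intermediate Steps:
P(l) = 6 - 3*l (P(l) = (-2 + l)*(-3) = 6 - 3*l)
((22/114)*n(4))*P(3) = ((22/114)*4)*(6 - 3*3) = ((22*(1/114))*4)*(6 - 9) = ((11/57)*4)*(-3) = (44/57)*(-3) = -44/19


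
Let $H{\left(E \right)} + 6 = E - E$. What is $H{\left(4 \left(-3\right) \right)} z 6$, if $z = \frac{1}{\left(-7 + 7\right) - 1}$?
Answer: $36$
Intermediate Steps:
$H{\left(E \right)} = -6$ ($H{\left(E \right)} = -6 + \left(E - E\right) = -6 + 0 = -6$)
$z = -1$ ($z = \frac{1}{0 - 1} = \frac{1}{-1} = -1$)
$H{\left(4 \left(-3\right) \right)} z 6 = \left(-6\right) \left(-1\right) 6 = 6 \cdot 6 = 36$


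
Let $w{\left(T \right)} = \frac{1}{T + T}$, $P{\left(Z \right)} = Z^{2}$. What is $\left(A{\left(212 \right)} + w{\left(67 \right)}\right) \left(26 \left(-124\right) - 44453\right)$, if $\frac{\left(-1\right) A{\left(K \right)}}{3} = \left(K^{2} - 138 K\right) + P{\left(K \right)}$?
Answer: $\frac{1162082201651}{134} \approx 8.6722 \cdot 10^{9}$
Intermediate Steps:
$A{\left(K \right)} = - 6 K^{2} + 414 K$ ($A{\left(K \right)} = - 3 \left(\left(K^{2} - 138 K\right) + K^{2}\right) = - 3 \left(- 138 K + 2 K^{2}\right) = - 6 K^{2} + 414 K$)
$w{\left(T \right)} = \frac{1}{2 T}$
$\left(A{\left(212 \right)} + w{\left(67 \right)}\right) \left(26 \left(-124\right) - 44453\right) = \left(6 \cdot 212 \left(69 - 212\right) + \frac{1}{2 \cdot 67}\right) \left(26 \left(-124\right) - 44453\right) = \left(6 \cdot 212 \left(69 - 212\right) + \frac{1}{2} \cdot \frac{1}{67}\right) \left(-3224 - 44453\right) = \left(6 \cdot 212 \left(-143\right) + \frac{1}{134}\right) \left(-47677\right) = \left(-181896 + \frac{1}{134}\right) \left(-47677\right) = \left(- \frac{24374063}{134}\right) \left(-47677\right) = \frac{1162082201651}{134}$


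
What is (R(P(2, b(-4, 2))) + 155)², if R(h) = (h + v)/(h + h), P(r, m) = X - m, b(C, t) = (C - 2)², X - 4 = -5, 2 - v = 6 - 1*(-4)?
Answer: 132595225/5476 ≈ 24214.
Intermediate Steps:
v = -8 (v = 2 - (6 - 1*(-4)) = 2 - (6 + 4) = 2 - 1*10 = 2 - 10 = -8)
X = -1 (X = 4 - 5 = -1)
b(C, t) = (-2 + C)²
P(r, m) = -1 - m
R(h) = (-8 + h)/(2*h) (R(h) = (h - 8)/(h + h) = (-8 + h)/((2*h)) = (-8 + h)*(1/(2*h)) = (-8 + h)/(2*h))
(R(P(2, b(-4, 2))) + 155)² = ((-8 + (-1 - (-2 - 4)²))/(2*(-1 - (-2 - 4)²)) + 155)² = ((-8 + (-1 - 1*(-6)²))/(2*(-1 - 1*(-6)²)) + 155)² = ((-8 + (-1 - 1*36))/(2*(-1 - 1*36)) + 155)² = ((-8 + (-1 - 36))/(2*(-1 - 36)) + 155)² = ((½)*(-8 - 37)/(-37) + 155)² = ((½)*(-1/37)*(-45) + 155)² = (45/74 + 155)² = (11515/74)² = 132595225/5476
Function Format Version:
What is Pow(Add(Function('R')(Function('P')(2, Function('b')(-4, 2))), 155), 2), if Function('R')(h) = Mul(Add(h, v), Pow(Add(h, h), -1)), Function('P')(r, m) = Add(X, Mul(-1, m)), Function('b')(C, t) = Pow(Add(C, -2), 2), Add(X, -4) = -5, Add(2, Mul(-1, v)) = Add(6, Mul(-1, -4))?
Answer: Rational(132595225, 5476) ≈ 24214.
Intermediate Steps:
v = -8 (v = Add(2, Mul(-1, Add(6, Mul(-1, -4)))) = Add(2, Mul(-1, Add(6, 4))) = Add(2, Mul(-1, 10)) = Add(2, -10) = -8)
X = -1 (X = Add(4, -5) = -1)
Function('b')(C, t) = Pow(Add(-2, C), 2)
Function('P')(r, m) = Add(-1, Mul(-1, m))
Function('R')(h) = Mul(Rational(1, 2), Pow(h, -1), Add(-8, h)) (Function('R')(h) = Mul(Add(h, -8), Pow(Add(h, h), -1)) = Mul(Add(-8, h), Pow(Mul(2, h), -1)) = Mul(Add(-8, h), Mul(Rational(1, 2), Pow(h, -1))) = Mul(Rational(1, 2), Pow(h, -1), Add(-8, h)))
Pow(Add(Function('R')(Function('P')(2, Function('b')(-4, 2))), 155), 2) = Pow(Add(Mul(Rational(1, 2), Pow(Add(-1, Mul(-1, Pow(Add(-2, -4), 2))), -1), Add(-8, Add(-1, Mul(-1, Pow(Add(-2, -4), 2))))), 155), 2) = Pow(Add(Mul(Rational(1, 2), Pow(Add(-1, Mul(-1, Pow(-6, 2))), -1), Add(-8, Add(-1, Mul(-1, Pow(-6, 2))))), 155), 2) = Pow(Add(Mul(Rational(1, 2), Pow(Add(-1, Mul(-1, 36)), -1), Add(-8, Add(-1, Mul(-1, 36)))), 155), 2) = Pow(Add(Mul(Rational(1, 2), Pow(Add(-1, -36), -1), Add(-8, Add(-1, -36))), 155), 2) = Pow(Add(Mul(Rational(1, 2), Pow(-37, -1), Add(-8, -37)), 155), 2) = Pow(Add(Mul(Rational(1, 2), Rational(-1, 37), -45), 155), 2) = Pow(Add(Rational(45, 74), 155), 2) = Pow(Rational(11515, 74), 2) = Rational(132595225, 5476)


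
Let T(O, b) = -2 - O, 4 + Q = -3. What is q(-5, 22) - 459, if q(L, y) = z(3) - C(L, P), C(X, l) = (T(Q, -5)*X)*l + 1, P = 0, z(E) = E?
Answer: -457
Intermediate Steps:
Q = -7 (Q = -4 - 3 = -7)
C(X, l) = 1 + 5*X*l (C(X, l) = ((-2 - 1*(-7))*X)*l + 1 = ((-2 + 7)*X)*l + 1 = (5*X)*l + 1 = 5*X*l + 1 = 1 + 5*X*l)
q(L, y) = 2 (q(L, y) = 3 - (1 + 5*L*0) = 3 - (1 + 0) = 3 - 1*1 = 3 - 1 = 2)
q(-5, 22) - 459 = 2 - 459 = -457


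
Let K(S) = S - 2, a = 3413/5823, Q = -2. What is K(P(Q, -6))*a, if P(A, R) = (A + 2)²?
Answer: -6826/5823 ≈ -1.1722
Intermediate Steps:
a = 3413/5823 (a = 3413*(1/5823) = 3413/5823 ≈ 0.58612)
P(A, R) = (2 + A)²
K(S) = -2 + S
K(P(Q, -6))*a = (-2 + (2 - 2)²)*(3413/5823) = (-2 + 0²)*(3413/5823) = (-2 + 0)*(3413/5823) = -2*3413/5823 = -6826/5823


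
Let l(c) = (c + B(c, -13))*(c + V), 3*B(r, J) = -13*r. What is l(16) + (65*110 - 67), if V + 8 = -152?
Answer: 14763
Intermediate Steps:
V = -160 (V = -8 - 152 = -160)
B(r, J) = -13*r/3 (B(r, J) = (-13*r)/3 = -13*r/3)
l(c) = -10*c*(-160 + c)/3 (l(c) = (c - 13*c/3)*(c - 160) = (-10*c/3)*(-160 + c) = -10*c*(-160 + c)/3)
l(16) + (65*110 - 67) = (10/3)*16*(160 - 1*16) + (65*110 - 67) = (10/3)*16*(160 - 16) + (7150 - 67) = (10/3)*16*144 + 7083 = 7680 + 7083 = 14763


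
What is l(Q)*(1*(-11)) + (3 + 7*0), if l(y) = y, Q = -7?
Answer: 80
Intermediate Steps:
l(Q)*(1*(-11)) + (3 + 7*0) = -7*(-11) + (3 + 7*0) = -7*(-11) + (3 + 0) = 77 + 3 = 80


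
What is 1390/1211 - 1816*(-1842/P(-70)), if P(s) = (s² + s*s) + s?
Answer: 290314778/841645 ≈ 344.94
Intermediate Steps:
P(s) = s + 2*s² (P(s) = (s² + s²) + s = 2*s² + s = s + 2*s²)
1390/1211 - 1816*(-1842/P(-70)) = 1390/1211 - 1816*921/(35*(1 + 2*(-70))) = 1390*(1/1211) - 1816*921/(35*(1 - 140)) = 1390/1211 - 1816/(-70*(-139)*(-1/1842)) = 1390/1211 - 1816/(9730*(-1/1842)) = 1390/1211 - 1816/(-4865/921) = 1390/1211 - 1816*(-921/4865) = 1390/1211 + 1672536/4865 = 290314778/841645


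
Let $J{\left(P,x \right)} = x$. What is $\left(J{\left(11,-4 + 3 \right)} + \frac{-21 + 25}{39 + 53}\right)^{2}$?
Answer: $\frac{484}{529} \approx 0.91493$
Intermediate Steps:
$\left(J{\left(11,-4 + 3 \right)} + \frac{-21 + 25}{39 + 53}\right)^{2} = \left(\left(-4 + 3\right) + \frac{-21 + 25}{39 + 53}\right)^{2} = \left(-1 + \frac{4}{92}\right)^{2} = \left(-1 + 4 \cdot \frac{1}{92}\right)^{2} = \left(-1 + \frac{1}{23}\right)^{2} = \left(- \frac{22}{23}\right)^{2} = \frac{484}{529}$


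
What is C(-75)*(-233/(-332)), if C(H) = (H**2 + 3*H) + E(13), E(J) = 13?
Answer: 1261229/332 ≈ 3798.9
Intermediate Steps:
C(H) = 13 + H**2 + 3*H (C(H) = (H**2 + 3*H) + 13 = 13 + H**2 + 3*H)
C(-75)*(-233/(-332)) = (13 + (-75)**2 + 3*(-75))*(-233/(-332)) = (13 + 5625 - 225)*(-233*(-1/332)) = 5413*(233/332) = 1261229/332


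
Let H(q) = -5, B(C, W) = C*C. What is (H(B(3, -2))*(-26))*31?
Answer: 4030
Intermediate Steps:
B(C, W) = C²
(H(B(3, -2))*(-26))*31 = -5*(-26)*31 = 130*31 = 4030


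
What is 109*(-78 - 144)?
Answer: -24198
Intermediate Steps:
109*(-78 - 144) = 109*(-222) = -24198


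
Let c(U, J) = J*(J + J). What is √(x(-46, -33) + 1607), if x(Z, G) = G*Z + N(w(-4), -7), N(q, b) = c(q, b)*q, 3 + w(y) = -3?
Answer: √2537 ≈ 50.369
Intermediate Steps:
c(U, J) = 2*J² (c(U, J) = J*(2*J) = 2*J²)
w(y) = -6 (w(y) = -3 - 3 = -6)
N(q, b) = 2*q*b² (N(q, b) = (2*b²)*q = 2*q*b²)
x(Z, G) = -588 + G*Z (x(Z, G) = G*Z + 2*(-6)*(-7)² = G*Z + 2*(-6)*49 = G*Z - 588 = -588 + G*Z)
√(x(-46, -33) + 1607) = √((-588 - 33*(-46)) + 1607) = √((-588 + 1518) + 1607) = √(930 + 1607) = √2537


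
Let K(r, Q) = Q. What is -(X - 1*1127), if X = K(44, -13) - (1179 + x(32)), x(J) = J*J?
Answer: 3343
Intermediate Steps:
x(J) = J²
X = -2216 (X = -13 - (1179 + 32²) = -13 - (1179 + 1024) = -13 - 1*2203 = -13 - 2203 = -2216)
-(X - 1*1127) = -(-2216 - 1*1127) = -(-2216 - 1127) = -1*(-3343) = 3343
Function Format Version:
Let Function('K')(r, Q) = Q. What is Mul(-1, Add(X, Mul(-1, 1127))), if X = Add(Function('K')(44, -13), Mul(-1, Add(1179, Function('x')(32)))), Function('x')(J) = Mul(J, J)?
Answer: 3343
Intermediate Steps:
Function('x')(J) = Pow(J, 2)
X = -2216 (X = Add(-13, Mul(-1, Add(1179, Pow(32, 2)))) = Add(-13, Mul(-1, Add(1179, 1024))) = Add(-13, Mul(-1, 2203)) = Add(-13, -2203) = -2216)
Mul(-1, Add(X, Mul(-1, 1127))) = Mul(-1, Add(-2216, Mul(-1, 1127))) = Mul(-1, Add(-2216, -1127)) = Mul(-1, -3343) = 3343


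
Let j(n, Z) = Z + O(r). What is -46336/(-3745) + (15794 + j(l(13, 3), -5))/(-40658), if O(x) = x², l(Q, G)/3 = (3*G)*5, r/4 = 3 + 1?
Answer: 1823840563/152264210 ≈ 11.978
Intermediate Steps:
r = 16 (r = 4*(3 + 1) = 4*4 = 16)
l(Q, G) = 45*G (l(Q, G) = 3*((3*G)*5) = 3*(15*G) = 45*G)
j(n, Z) = 256 + Z (j(n, Z) = Z + 16² = Z + 256 = 256 + Z)
-46336/(-3745) + (15794 + j(l(13, 3), -5))/(-40658) = -46336/(-3745) + (15794 + (256 - 5))/(-40658) = -46336*(-1/3745) + (15794 + 251)*(-1/40658) = 46336/3745 + 16045*(-1/40658) = 46336/3745 - 16045/40658 = 1823840563/152264210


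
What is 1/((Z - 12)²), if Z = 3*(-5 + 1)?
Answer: 1/576 ≈ 0.0017361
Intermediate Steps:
Z = -12 (Z = 3*(-4) = -12)
1/((Z - 12)²) = 1/((-12 - 12)²) = 1/((-24)²) = 1/576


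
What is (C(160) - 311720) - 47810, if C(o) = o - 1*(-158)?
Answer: -359212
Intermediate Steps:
C(o) = 158 + o (C(o) = o + 158 = 158 + o)
(C(160) - 311720) - 47810 = ((158 + 160) - 311720) - 47810 = (318 - 311720) - 47810 = -311402 - 47810 = -359212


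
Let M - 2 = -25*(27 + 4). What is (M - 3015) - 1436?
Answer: -5224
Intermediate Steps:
M = -773 (M = 2 - 25*(27 + 4) = 2 - 25*31 = 2 - 775 = -773)
(M - 3015) - 1436 = (-773 - 3015) - 1436 = -3788 - 1436 = -5224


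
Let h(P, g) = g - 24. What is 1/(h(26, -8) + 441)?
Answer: 1/409 ≈ 0.0024450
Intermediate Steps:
h(P, g) = -24 + g
1/(h(26, -8) + 441) = 1/((-24 - 8) + 441) = 1/(-32 + 441) = 1/409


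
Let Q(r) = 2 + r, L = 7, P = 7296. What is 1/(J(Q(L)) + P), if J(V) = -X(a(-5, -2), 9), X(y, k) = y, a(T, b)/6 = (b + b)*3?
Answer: 1/7368 ≈ 0.00013572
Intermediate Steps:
a(T, b) = 36*b (a(T, b) = 6*((b + b)*3) = 6*((2*b)*3) = 6*(6*b) = 36*b)
J(V) = 72 (J(V) = -36*(-2) = -1*(-72) = 72)
1/(J(Q(L)) + P) = 1/(72 + 7296) = 1/7368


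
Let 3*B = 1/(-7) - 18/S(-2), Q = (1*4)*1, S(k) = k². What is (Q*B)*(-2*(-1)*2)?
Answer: -520/21 ≈ -24.762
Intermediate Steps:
Q = 4 (Q = 4*1 = 4)
B = -65/42 (B = (1/(-7) - 18/((-2)²))/3 = (1*(-⅐) - 18/4)/3 = (-⅐ - 18*¼)/3 = (-⅐ - 9/2)/3 = (⅓)*(-65/14) = -65/42 ≈ -1.5476)
(Q*B)*(-2*(-1)*2) = (4*(-65/42))*(-2*(-1)*2) = -260*2/21 = -130/21*4 = -520/21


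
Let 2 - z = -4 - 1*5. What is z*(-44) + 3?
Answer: -481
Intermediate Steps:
z = 11 (z = 2 - (-4 - 1*5) = 2 - (-4 - 5) = 2 - 1*(-9) = 2 + 9 = 11)
z*(-44) + 3 = 11*(-44) + 3 = -484 + 3 = -481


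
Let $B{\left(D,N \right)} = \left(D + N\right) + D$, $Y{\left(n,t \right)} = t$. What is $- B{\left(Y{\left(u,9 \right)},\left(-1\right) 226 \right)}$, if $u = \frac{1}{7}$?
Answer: $208$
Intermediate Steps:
$u = \frac{1}{7} \approx 0.14286$
$B{\left(D,N \right)} = N + 2 D$
$- B{\left(Y{\left(u,9 \right)},\left(-1\right) 226 \right)} = - (\left(-1\right) 226 + 2 \cdot 9) = - (-226 + 18) = \left(-1\right) \left(-208\right) = 208$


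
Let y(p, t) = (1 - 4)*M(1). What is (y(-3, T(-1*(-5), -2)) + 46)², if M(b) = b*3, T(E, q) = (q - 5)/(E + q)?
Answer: 1369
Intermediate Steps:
T(E, q) = (-5 + q)/(E + q)
M(b) = 3*b
y(p, t) = -9 (y(p, t) = (1 - 4)*(3*1) = -3*3 = -9)
(y(-3, T(-1*(-5), -2)) + 46)² = (-9 + 46)² = 37² = 1369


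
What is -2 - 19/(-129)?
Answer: -239/129 ≈ -1.8527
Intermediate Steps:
-2 - 19/(-129) = -2 - 19*(-1/129) = -2 + 19/129 = -239/129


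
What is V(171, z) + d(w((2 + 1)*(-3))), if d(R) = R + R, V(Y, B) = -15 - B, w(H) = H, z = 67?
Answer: -100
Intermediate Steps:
d(R) = 2*R
V(171, z) + d(w((2 + 1)*(-3))) = (-15 - 1*67) + 2*((2 + 1)*(-3)) = (-15 - 67) + 2*(3*(-3)) = -82 + 2*(-9) = -82 - 18 = -100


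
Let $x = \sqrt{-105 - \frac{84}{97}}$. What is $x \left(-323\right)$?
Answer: $- \frac{969 i \sqrt{110677}}{97} \approx - 3323.4 i$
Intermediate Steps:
$x = \frac{3 i \sqrt{110677}}{97}$ ($x = \sqrt{-105 - \frac{84}{97}} = \sqrt{- \frac{10269}{97}} = \frac{3 i \sqrt{110677}}{97} \approx 10.289 i$)
$x \left(-323\right) = \frac{3 i \sqrt{110677}}{97} \left(-323\right) = - \frac{969 i \sqrt{110677}}{97}$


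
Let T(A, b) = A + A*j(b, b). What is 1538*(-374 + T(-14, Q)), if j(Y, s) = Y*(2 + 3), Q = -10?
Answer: 479856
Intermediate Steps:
j(Y, s) = 5*Y (j(Y, s) = Y*5 = 5*Y)
T(A, b) = A + 5*A*b (T(A, b) = A + A*(5*b) = A + 5*A*b)
1538*(-374 + T(-14, Q)) = 1538*(-374 - 14*(1 + 5*(-10))) = 1538*(-374 - 14*(1 - 50)) = 1538*(-374 - 14*(-49)) = 1538*(-374 + 686) = 1538*312 = 479856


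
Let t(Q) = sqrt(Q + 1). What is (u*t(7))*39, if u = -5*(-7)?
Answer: 2730*sqrt(2) ≈ 3860.8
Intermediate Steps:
u = 35
t(Q) = sqrt(1 + Q)
(u*t(7))*39 = (35*sqrt(1 + 7))*39 = (35*sqrt(8))*39 = (35*(2*sqrt(2)))*39 = (70*sqrt(2))*39 = 2730*sqrt(2)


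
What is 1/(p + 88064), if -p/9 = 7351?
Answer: 1/21905 ≈ 4.5652e-5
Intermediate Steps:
p = -66159 (p = -9*7351 = -66159)
1/(p + 88064) = 1/(-66159 + 88064) = 1/21905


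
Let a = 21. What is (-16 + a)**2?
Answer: 25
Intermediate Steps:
(-16 + a)**2 = (-16 + 21)**2 = 5**2 = 25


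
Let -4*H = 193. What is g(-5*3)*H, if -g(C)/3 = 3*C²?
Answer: 390825/4 ≈ 97706.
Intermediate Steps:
H = -193/4 (H = -¼*193 = -193/4 ≈ -48.250)
g(C) = -9*C²
g(-5*3)*H = -9*(-5*3)²*(-193/4) = -9*(-15)²*(-193/4) = -9*225*(-193/4) = -2025*(-193/4) = 390825/4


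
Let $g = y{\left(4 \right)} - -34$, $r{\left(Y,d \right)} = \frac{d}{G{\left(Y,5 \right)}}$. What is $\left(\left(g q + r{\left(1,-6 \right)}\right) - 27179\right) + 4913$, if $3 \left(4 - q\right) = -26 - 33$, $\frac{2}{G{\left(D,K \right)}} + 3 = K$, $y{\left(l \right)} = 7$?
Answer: $- \frac{63905}{3} \approx -21302.0$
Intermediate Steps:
$G{\left(D,K \right)} = \frac{2}{-3 + K}$
$r{\left(Y,d \right)} = d$ ($r{\left(Y,d \right)} = \frac{d}{2 \frac{1}{-3 + 5}} = \frac{d}{2 \cdot \frac{1}{2}} = \frac{d}{1} = d 1 = d$)
$q = \frac{71}{3}$ ($q = 4 - \frac{-26 - 33}{3} = 4 - - \frac{59}{3} = 4 + \frac{59}{3} = \frac{71}{3} \approx 23.667$)
$g = 41$ ($g = 7 - -34 = 7 + 34 = 41$)
$\left(\left(g q + r{\left(1,-6 \right)}\right) - 27179\right) + 4913 = \left(\left(41 \cdot \frac{71}{3} - 6\right) - 27179\right) + 4913 = \left(\left(\frac{2911}{3} - 6\right) - 27179\right) + 4913 = \left(\frac{2893}{3} - 27179\right) + 4913 = - \frac{78644}{3} + 4913 = - \frac{63905}{3}$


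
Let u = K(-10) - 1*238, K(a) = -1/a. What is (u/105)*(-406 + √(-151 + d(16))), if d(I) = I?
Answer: 22997/25 - 2379*I*√15/350 ≈ 919.88 - 26.325*I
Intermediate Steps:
u = -2379/10 (u = -1/(-10) - 1*238 = -1*(-⅒) - 238 = ⅒ - 238 = -2379/10 ≈ -237.90)
(u/105)*(-406 + √(-151 + d(16))) = (-2379/10/105)*(-406 + √(-151 + 16)) = (-2379/10*1/105)*(-406 + √(-135)) = -793*(-406 + 3*I*√15)/350 = 22997/25 - 2379*I*√15/350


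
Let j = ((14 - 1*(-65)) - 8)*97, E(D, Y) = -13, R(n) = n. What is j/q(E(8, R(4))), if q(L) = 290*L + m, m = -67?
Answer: -6887/3837 ≈ -1.7949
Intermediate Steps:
j = 6887 (j = ((14 + 65) - 8)*97 = (79 - 8)*97 = 71*97 = 6887)
q(L) = -67 + 290*L (q(L) = 290*L - 67 = -67 + 290*L)
j/q(E(8, R(4))) = 6887/(-67 + 290*(-13)) = 6887/(-67 - 3770) = 6887/(-3837) = 6887*(-1/3837) = -6887/3837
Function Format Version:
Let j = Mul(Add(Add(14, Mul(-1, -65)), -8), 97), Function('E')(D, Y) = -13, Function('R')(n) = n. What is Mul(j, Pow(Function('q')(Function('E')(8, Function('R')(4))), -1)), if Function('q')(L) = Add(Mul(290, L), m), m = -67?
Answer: Rational(-6887, 3837) ≈ -1.7949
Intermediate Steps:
j = 6887 (j = Mul(Add(Add(14, 65), -8), 97) = Mul(Add(79, -8), 97) = Mul(71, 97) = 6887)
Function('q')(L) = Add(-67, Mul(290, L)) (Function('q')(L) = Add(Mul(290, L), -67) = Add(-67, Mul(290, L)))
Mul(j, Pow(Function('q')(Function('E')(8, Function('R')(4))), -1)) = Mul(6887, Pow(Add(-67, Mul(290, -13)), -1)) = Mul(6887, Pow(Add(-67, -3770), -1)) = Mul(6887, Pow(-3837, -1)) = Mul(6887, Rational(-1, 3837)) = Rational(-6887, 3837)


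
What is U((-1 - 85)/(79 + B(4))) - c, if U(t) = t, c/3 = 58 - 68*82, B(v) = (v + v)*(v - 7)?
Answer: 910384/55 ≈ 16552.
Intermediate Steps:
B(v) = 2*v*(-7 + v) (B(v) = (2*v)*(-7 + v) = 2*v*(-7 + v))
c = -16554 (c = 3*(58 - 68*82) = 3*(58 - 5576) = 3*(-5518) = -16554)
U((-1 - 85)/(79 + B(4))) - c = (-1 - 85)/(79 + 2*4*(-7 + 4)) - 1*(-16554) = -86/(79 + 2*4*(-3)) + 16554 = -86/(79 - 24) + 16554 = -86/55 + 16554 = 910384/55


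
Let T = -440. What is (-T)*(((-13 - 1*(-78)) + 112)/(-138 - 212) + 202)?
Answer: 3103012/35 ≈ 88658.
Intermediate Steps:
(-T)*(((-13 - 1*(-78)) + 112)/(-138 - 212) + 202) = (-1*(-440))*(((-13 - 1*(-78)) + 112)/(-138 - 212) + 202) = 440*(((-13 + 78) + 112)/(-350) + 202) = 440*((65 + 112)*(-1/350) + 202) = 440*(177*(-1/350) + 202) = 440*(-177/350 + 202) = 440*(70523/350) = 3103012/35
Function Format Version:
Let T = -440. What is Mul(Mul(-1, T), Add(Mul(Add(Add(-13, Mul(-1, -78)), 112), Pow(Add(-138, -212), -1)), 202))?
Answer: Rational(3103012, 35) ≈ 88658.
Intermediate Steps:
Mul(Mul(-1, T), Add(Mul(Add(Add(-13, Mul(-1, -78)), 112), Pow(Add(-138, -212), -1)), 202)) = Mul(Mul(-1, -440), Add(Mul(Add(Add(-13, Mul(-1, -78)), 112), Pow(Add(-138, -212), -1)), 202)) = Mul(440, Add(Mul(Add(Add(-13, 78), 112), Pow(-350, -1)), 202)) = Mul(440, Add(Mul(Add(65, 112), Rational(-1, 350)), 202)) = Mul(440, Add(Mul(177, Rational(-1, 350)), 202)) = Mul(440, Add(Rational(-177, 350), 202)) = Mul(440, Rational(70523, 350)) = Rational(3103012, 35)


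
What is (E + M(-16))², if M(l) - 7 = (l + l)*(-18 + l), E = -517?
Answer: 334084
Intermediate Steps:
M(l) = 7 + 2*l*(-18 + l) (M(l) = 7 + (l + l)*(-18 + l) = 7 + (2*l)*(-18 + l) = 7 + 2*l*(-18 + l))
(E + M(-16))² = (-517 + (7 - 36*(-16) + 2*(-16)²))² = (-517 + (7 + 576 + 2*256))² = (-517 + (7 + 576 + 512))² = (-517 + 1095)² = 578² = 334084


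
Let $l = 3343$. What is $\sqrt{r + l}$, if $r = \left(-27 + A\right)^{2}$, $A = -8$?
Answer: $2 \sqrt{1142} \approx 67.587$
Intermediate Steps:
$r = 1225$ ($r = \left(-27 - 8\right)^{2} = \left(-35\right)^{2} = 1225$)
$\sqrt{r + l} = \sqrt{1225 + 3343} = \sqrt{4568} = 2 \sqrt{1142}$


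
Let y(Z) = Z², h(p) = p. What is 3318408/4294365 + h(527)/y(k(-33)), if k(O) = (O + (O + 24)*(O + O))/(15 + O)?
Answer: 3872825532/2944502935 ≈ 1.3153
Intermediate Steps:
k(O) = (O + 2*O*(24 + O))/(15 + O) (k(O) = (O + (24 + O)*(2*O))/(15 + O) = (O + 2*O*(24 + O))/(15 + O))
3318408/4294365 + h(527)/y(k(-33)) = 3318408/4294365 + 527/((-33*(49 + 2*(-33))/(15 - 33))²) = 3318408*(1/4294365) + 527/((-33*(49 - 66)/(-18))²) = 1106136/1431455 + 527/((-33*(-1/18)*(-17))²) = 1106136/1431455 + 527/((-187/6)²) = 1106136/1431455 + 527/(34969/36) = 1106136/1431455 + 527*(36/34969) = 1106136/1431455 + 1116/2057 = 3872825532/2944502935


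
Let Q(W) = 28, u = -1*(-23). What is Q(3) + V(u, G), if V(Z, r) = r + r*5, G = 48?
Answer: 316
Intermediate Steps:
u = 23
V(Z, r) = 6*r (V(Z, r) = r + 5*r = 6*r)
Q(3) + V(u, G) = 28 + 6*48 = 28 + 288 = 316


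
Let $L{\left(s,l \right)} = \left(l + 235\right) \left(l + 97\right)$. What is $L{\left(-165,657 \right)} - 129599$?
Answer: $542969$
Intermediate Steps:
$L{\left(s,l \right)} = \left(97 + l\right) \left(235 + l\right)$ ($L{\left(s,l \right)} = \left(235 + l\right) \left(97 + l\right) = \left(97 + l\right) \left(235 + l\right)$)
$L{\left(-165,657 \right)} - 129599 = \left(22795 + 657^{2} + 332 \cdot 657\right) - 129599 = \left(22795 + 431649 + 218124\right) - 129599 = 672568 - 129599 = 542969$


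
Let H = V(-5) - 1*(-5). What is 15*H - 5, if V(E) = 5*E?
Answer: -305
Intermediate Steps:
H = -20 (H = 5*(-5) - 1*(-5) = -25 + 5 = -20)
15*H - 5 = 15*(-20) - 5 = -300 - 5 = -305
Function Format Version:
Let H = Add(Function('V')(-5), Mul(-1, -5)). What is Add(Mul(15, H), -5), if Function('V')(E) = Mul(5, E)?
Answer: -305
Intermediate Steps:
H = -20 (H = Add(Mul(5, -5), Mul(-1, -5)) = Add(-25, 5) = -20)
Add(Mul(15, H), -5) = Add(Mul(15, -20), -5) = Add(-300, -5) = -305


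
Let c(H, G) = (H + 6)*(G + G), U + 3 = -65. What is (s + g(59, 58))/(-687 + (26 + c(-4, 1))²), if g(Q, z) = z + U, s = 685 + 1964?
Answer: 2639/213 ≈ 12.390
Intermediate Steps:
U = -68 (U = -3 - 65 = -68)
s = 2649
c(H, G) = 2*G*(6 + H) (c(H, G) = (6 + H)*(2*G) = 2*G*(6 + H))
g(Q, z) = -68 + z (g(Q, z) = z - 68 = -68 + z)
(s + g(59, 58))/(-687 + (26 + c(-4, 1))²) = (2649 + (-68 + 58))/(-687 + (26 + 2*1*(6 - 4))²) = (2649 - 10)/(-687 + (26 + 2*1*2)²) = 2639/(-687 + (26 + 4)²) = 2639/(-687 + 30²) = 2639/(-687 + 900) = 2639/213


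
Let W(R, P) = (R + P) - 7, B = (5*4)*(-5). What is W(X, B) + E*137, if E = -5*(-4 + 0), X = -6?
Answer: 2627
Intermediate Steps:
B = -100 (B = 20*(-5) = -100)
E = 20 (E = -5*(-4) = 20)
W(R, P) = -7 + P + R (W(R, P) = (P + R) - 7 = -7 + P + R)
W(X, B) + E*137 = (-7 - 100 - 6) + 20*137 = -113 + 2740 = 2627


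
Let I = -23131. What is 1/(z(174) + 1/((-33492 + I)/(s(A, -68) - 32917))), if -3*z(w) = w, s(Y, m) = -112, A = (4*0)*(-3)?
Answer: -56623/3251105 ≈ -0.017417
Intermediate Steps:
A = 0 (A = 0*(-3) = 0)
z(w) = -w/3
1/(z(174) + 1/((-33492 + I)/(s(A, -68) - 32917))) = 1/(-1/3*174 + 1/((-33492 - 23131)/(-112 - 32917))) = 1/(-58 + 1/(-56623/(-33029))) = 1/(-58 + 1/(-56623*(-1/33029))) = 1/(-58 + 1/(56623/33029)) = 1/(-58 + 33029/56623) = 1/(-3251105/56623) = -56623/3251105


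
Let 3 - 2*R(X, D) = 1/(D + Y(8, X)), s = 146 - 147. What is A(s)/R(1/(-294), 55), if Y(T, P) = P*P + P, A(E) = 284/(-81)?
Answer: -2700094216/1148144625 ≈ -2.3517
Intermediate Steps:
s = -1
A(E) = -284/81 (A(E) = 284*(-1/81) = -284/81)
Y(T, P) = P + P² (Y(T, P) = P² + P = P + P²)
R(X, D) = 3/2 - 1/(2*(D + X*(1 + X)))
A(s)/R(1/(-294), 55) = -284*2*(55 + (1 + 1/(-294))/(-294))/(-1 + 3*55 + 3*(1 + 1/(-294))/(-294))/81 = -284*2*(55 - (1 - 1/294)/294)/(-1 + 165 + 3*(-1/294)*(1 - 1/294))/81 = -284*2*(55 - 1/294*293/294)/(-1 + 165 + 3*(-1/294)*(293/294))/81 = -284*2*(55 - 293/86436)/(-1 + 165 - 293/28812)/81 = -284/(81*((½)*(4724875/28812)/(4753687/86436))) = -284/(81*((½)*(86436/4753687)*(4724875/28812))) = -284/(81*14174625/9507374) = -284/81*9507374/14174625 = -2700094216/1148144625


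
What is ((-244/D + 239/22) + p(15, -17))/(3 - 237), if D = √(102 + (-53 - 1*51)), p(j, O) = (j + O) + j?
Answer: -175/1716 - 61*I*√2/117 ≈ -0.10198 - 0.73732*I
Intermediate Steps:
p(j, O) = O + 2*j (p(j, O) = (O + j) + j = O + 2*j)
D = I*√2 (D = √(102 + (-53 - 51)) = √(102 - 104) = √(-2) = I*√2 ≈ 1.4142*I)
((-244/D + 239/22) + p(15, -17))/(3 - 237) = ((-244*(-I*√2/2) + 239/22) + (-17 + 2*15))/(3 - 237) = ((-(-122)*I*√2 + 239*(1/22)) + (-17 + 30))/(-234) = ((122*I*√2 + 239/22) + 13)*(-1/234) = ((239/22 + 122*I*√2) + 13)*(-1/234) = (525/22 + 122*I*√2)*(-1/234) = -175/1716 - 61*I*√2/117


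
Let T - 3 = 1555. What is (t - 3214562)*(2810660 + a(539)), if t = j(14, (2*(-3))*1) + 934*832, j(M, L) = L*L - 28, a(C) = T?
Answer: -6854685759588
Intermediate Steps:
T = 1558 (T = 3 + 1555 = 1558)
a(C) = 1558
j(M, L) = -28 + L² (j(M, L) = L² - 28 = -28 + L²)
t = 777096 (t = (-28 + ((2*(-3))*1)²) + 934*832 = (-28 + (-6*1)²) + 777088 = (-28 + (-6)²) + 777088 = (-28 + 36) + 777088 = 8 + 777088 = 777096)
(t - 3214562)*(2810660 + a(539)) = (777096 - 3214562)*(2810660 + 1558) = -2437466*2812218 = -6854685759588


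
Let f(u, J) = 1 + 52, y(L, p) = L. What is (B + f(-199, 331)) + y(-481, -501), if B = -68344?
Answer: -68772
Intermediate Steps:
f(u, J) = 53
(B + f(-199, 331)) + y(-481, -501) = (-68344 + 53) - 481 = -68291 - 481 = -68772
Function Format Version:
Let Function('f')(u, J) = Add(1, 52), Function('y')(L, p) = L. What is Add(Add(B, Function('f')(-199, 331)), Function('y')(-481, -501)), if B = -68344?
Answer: -68772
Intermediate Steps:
Function('f')(u, J) = 53
Add(Add(B, Function('f')(-199, 331)), Function('y')(-481, -501)) = Add(Add(-68344, 53), -481) = Add(-68291, -481) = -68772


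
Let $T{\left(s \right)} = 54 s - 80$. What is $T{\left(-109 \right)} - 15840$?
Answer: $-21806$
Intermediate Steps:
$T{\left(s \right)} = -80 + 54 s$
$T{\left(-109 \right)} - 15840 = \left(-80 + 54 \left(-109\right)\right) - 15840 = \left(-80 - 5886\right) - 15840 = -5966 - 15840 = -21806$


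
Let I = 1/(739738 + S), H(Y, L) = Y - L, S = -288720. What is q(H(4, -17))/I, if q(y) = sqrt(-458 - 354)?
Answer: 902036*I*sqrt(203) ≈ 1.2852e+7*I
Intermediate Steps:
I = 1/451018 (I = 1/(739738 - 288720) = 1/451018 ≈ 2.2172e-6)
q(y) = 2*I*sqrt(203) (q(y) = sqrt(-812) = 2*I*sqrt(203))
q(H(4, -17))/I = (2*I*sqrt(203))/(1/451018) = (2*I*sqrt(203))*451018 = 902036*I*sqrt(203)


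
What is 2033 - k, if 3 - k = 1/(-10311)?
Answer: 20931329/10311 ≈ 2030.0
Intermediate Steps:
k = 30934/10311 (k = 3 - 1/(-10311) = 3 - 1*(-1/10311) = 3 + 1/10311 = 30934/10311 ≈ 3.0001)
2033 - k = 2033 - 1*30934/10311 = 2033 - 30934/10311 = 20931329/10311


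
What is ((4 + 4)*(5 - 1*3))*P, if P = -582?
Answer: -9312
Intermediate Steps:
((4 + 4)*(5 - 1*3))*P = ((4 + 4)*(5 - 1*3))*(-582) = (8*(5 - 3))*(-582) = (8*2)*(-582) = 16*(-582) = -9312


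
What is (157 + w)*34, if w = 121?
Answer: 9452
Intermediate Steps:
(157 + w)*34 = (157 + 121)*34 = 278*34 = 9452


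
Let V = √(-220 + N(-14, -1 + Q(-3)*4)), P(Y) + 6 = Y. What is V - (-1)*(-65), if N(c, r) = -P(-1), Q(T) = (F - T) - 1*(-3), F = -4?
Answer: -65 + I*√213 ≈ -65.0 + 14.595*I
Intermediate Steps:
P(Y) = -6 + Y
Q(T) = -1 - T (Q(T) = (-4 - T) - 1*(-3) = (-4 - T) + 3 = -1 - T)
N(c, r) = 7 (N(c, r) = -(-6 - 1) = -1*(-7) = 7)
V = I*√213 (V = √(-220 + 7) = √(-213) = I*√213 ≈ 14.595*I)
V - (-1)*(-65) = I*√213 - (-1)*(-65) = I*√213 - 1*65 = I*√213 - 65 = -65 + I*√213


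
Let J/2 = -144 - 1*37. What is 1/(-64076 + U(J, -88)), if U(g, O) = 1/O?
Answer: -88/5638689 ≈ -1.5606e-5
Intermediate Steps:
J = -362 (J = 2*(-144 - 1*37) = 2*(-144 - 37) = 2*(-181) = -362)
1/(-64076 + U(J, -88)) = 1/(-64076 + 1/(-88)) = 1/(-64076 - 1/88) = 1/(-5638689/88) = -88/5638689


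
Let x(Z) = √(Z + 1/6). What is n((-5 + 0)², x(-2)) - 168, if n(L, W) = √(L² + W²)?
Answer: -168 + √22434/6 ≈ -143.04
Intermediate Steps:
x(Z) = √(⅙ + Z) (x(Z) = √(Z + ⅙) = √(⅙ + Z))
n((-5 + 0)², x(-2)) - 168 = √(((-5 + 0)²)² + (√(6 + 36*(-2))/6)²) - 168 = √(((-5)²)² + (√(6 - 72)/6)²) - 168 = √(25² + (√(-66)/6)²) - 168 = √(625 + ((I*√66)/6)²) - 168 = √(625 + (I*√66/6)²) - 168 = √(625 - 11/6) - 168 = √(3739/6) - 168 = √22434/6 - 168 = -168 + √22434/6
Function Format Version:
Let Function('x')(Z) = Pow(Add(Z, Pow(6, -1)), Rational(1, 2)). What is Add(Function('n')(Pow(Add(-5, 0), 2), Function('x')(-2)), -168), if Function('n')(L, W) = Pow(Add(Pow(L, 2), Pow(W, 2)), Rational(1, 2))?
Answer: Add(-168, Mul(Rational(1, 6), Pow(22434, Rational(1, 2)))) ≈ -143.04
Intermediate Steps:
Function('x')(Z) = Pow(Add(Rational(1, 6), Z), Rational(1, 2)) (Function('x')(Z) = Pow(Add(Z, Rational(1, 6)), Rational(1, 2)) = Pow(Add(Rational(1, 6), Z), Rational(1, 2)))
Add(Function('n')(Pow(Add(-5, 0), 2), Function('x')(-2)), -168) = Add(Pow(Add(Pow(Pow(Add(-5, 0), 2), 2), Pow(Mul(Rational(1, 6), Pow(Add(6, Mul(36, -2)), Rational(1, 2))), 2)), Rational(1, 2)), -168) = Add(Pow(Add(Pow(Pow(-5, 2), 2), Pow(Mul(Rational(1, 6), Pow(Add(6, -72), Rational(1, 2))), 2)), Rational(1, 2)), -168) = Add(Pow(Add(Pow(25, 2), Pow(Mul(Rational(1, 6), Pow(-66, Rational(1, 2))), 2)), Rational(1, 2)), -168) = Add(Pow(Add(625, Pow(Mul(Rational(1, 6), Mul(I, Pow(66, Rational(1, 2)))), 2)), Rational(1, 2)), -168) = Add(Pow(Add(625, Pow(Mul(Rational(1, 6), I, Pow(66, Rational(1, 2))), 2)), Rational(1, 2)), -168) = Add(Pow(Add(625, Rational(-11, 6)), Rational(1, 2)), -168) = Add(Pow(Rational(3739, 6), Rational(1, 2)), -168) = Add(Mul(Rational(1, 6), Pow(22434, Rational(1, 2))), -168) = Add(-168, Mul(Rational(1, 6), Pow(22434, Rational(1, 2))))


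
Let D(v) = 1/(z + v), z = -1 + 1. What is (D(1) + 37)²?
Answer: 1444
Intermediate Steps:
z = 0
D(v) = 1/v (D(v) = 1/(0 + v) = 1/v)
(D(1) + 37)² = (1/1 + 37)² = (1 + 37)² = 38² = 1444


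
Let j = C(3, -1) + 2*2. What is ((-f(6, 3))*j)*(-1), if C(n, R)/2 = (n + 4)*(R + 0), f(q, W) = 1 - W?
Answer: 20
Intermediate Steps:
C(n, R) = 2*R*(4 + n) (C(n, R) = 2*((n + 4)*(R + 0)) = 2*((4 + n)*R) = 2*(R*(4 + n)) = 2*R*(4 + n))
j = -10 (j = 2*(-1)*(4 + 3) + 2*2 = 2*(-1)*7 + 4 = -14 + 4 = -10)
((-f(6, 3))*j)*(-1) = (-(1 - 1*3)*(-10))*(-1) = (-(1 - 3)*(-10))*(-1) = (-1*(-2)*(-10))*(-1) = (2*(-10))*(-1) = -20*(-1) = 20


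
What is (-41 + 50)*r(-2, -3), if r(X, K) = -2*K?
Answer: 54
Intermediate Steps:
(-41 + 50)*r(-2, -3) = (-41 + 50)*(-2*(-3)) = 9*6 = 54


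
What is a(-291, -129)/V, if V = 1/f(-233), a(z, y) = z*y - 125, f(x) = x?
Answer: -8717462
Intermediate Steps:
a(z, y) = -125 + y*z (a(z, y) = y*z - 125 = -125 + y*z)
V = -1/233 (V = 1/(-233) = -1/233 ≈ -0.0042918)
a(-291, -129)/V = (-125 - 129*(-291))/(-1/233) = (-125 + 37539)*(-233) = 37414*(-233) = -8717462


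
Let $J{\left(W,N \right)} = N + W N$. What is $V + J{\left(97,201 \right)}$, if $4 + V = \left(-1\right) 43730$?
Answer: $-24036$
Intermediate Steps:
$J{\left(W,N \right)} = N + N W$
$V = -43734$ ($V = -4 - 43730 = -43734$)
$V + J{\left(97,201 \right)} = -43734 + 201 \left(1 + 97\right) = -43734 + 201 \cdot 98 = -43734 + 19698 = -24036$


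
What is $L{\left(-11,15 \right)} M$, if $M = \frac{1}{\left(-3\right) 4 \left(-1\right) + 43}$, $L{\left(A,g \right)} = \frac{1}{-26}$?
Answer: $- \frac{1}{1430} \approx -0.0006993$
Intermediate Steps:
$L{\left(A,g \right)} = - \frac{1}{26}$
$M = \frac{1}{55}$ ($M = \frac{1}{\left(-12\right) \left(-1\right) + 43} = \frac{1}{12 + 43} = \frac{1}{55} \approx 0.018182$)
$L{\left(-11,15 \right)} M = \left(- \frac{1}{26}\right) \frac{1}{55} = - \frac{1}{1430}$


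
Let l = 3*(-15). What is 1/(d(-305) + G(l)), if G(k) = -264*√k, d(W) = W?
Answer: I/(-305*I + 792*√5) ≈ -9.4446e-5 + 0.0005484*I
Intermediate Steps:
l = -45
1/(d(-305) + G(l)) = 1/(-305 - 792*I*√5)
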